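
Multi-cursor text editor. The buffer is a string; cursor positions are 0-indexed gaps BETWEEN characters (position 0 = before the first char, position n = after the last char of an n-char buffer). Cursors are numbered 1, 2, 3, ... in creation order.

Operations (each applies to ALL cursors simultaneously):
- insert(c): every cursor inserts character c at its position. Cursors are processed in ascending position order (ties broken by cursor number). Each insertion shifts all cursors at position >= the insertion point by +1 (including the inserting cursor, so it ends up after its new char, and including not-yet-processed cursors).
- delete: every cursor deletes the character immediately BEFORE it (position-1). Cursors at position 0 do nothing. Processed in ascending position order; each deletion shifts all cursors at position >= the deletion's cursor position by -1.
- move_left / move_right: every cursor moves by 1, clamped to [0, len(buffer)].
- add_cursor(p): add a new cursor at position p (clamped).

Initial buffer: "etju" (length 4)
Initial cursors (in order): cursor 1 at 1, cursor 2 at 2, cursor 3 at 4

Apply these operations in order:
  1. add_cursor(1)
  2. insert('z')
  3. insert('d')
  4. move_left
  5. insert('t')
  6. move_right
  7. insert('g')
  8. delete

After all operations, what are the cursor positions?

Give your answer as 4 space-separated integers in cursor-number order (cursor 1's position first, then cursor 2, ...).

After op 1 (add_cursor(1)): buffer="etju" (len 4), cursors c1@1 c4@1 c2@2 c3@4, authorship ....
After op 2 (insert('z')): buffer="ezztzjuz" (len 8), cursors c1@3 c4@3 c2@5 c3@8, authorship .14.2..3
After op 3 (insert('d')): buffer="ezzddtzdjuzd" (len 12), cursors c1@5 c4@5 c2@8 c3@12, authorship .1414.22..33
After op 4 (move_left): buffer="ezzddtzdjuzd" (len 12), cursors c1@4 c4@4 c2@7 c3@11, authorship .1414.22..33
After op 5 (insert('t')): buffer="ezzdttdtztdjuztd" (len 16), cursors c1@6 c4@6 c2@10 c3@15, authorship .141144.222..333
After op 6 (move_right): buffer="ezzdttdtztdjuztd" (len 16), cursors c1@7 c4@7 c2@11 c3@16, authorship .141144.222..333
After op 7 (insert('g')): buffer="ezzdttdggtztdgjuztdg" (len 20), cursors c1@9 c4@9 c2@14 c3@20, authorship .14114414.2222..3333
After op 8 (delete): buffer="ezzdttdtztdjuztd" (len 16), cursors c1@7 c4@7 c2@11 c3@16, authorship .141144.222..333

Answer: 7 11 16 7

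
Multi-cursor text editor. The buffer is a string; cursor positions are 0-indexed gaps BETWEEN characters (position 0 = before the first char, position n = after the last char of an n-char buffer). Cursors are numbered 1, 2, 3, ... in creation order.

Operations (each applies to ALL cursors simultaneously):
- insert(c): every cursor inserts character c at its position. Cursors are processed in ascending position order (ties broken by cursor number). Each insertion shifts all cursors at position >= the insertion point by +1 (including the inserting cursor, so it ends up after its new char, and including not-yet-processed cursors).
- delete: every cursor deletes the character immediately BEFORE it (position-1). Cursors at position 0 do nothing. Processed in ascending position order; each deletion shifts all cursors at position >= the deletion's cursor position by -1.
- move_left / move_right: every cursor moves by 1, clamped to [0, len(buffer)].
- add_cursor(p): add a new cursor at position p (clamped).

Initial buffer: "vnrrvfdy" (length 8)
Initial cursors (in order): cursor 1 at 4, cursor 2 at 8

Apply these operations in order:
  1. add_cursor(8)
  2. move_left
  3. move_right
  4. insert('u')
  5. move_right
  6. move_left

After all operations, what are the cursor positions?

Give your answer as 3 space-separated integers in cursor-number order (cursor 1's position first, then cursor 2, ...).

After op 1 (add_cursor(8)): buffer="vnrrvfdy" (len 8), cursors c1@4 c2@8 c3@8, authorship ........
After op 2 (move_left): buffer="vnrrvfdy" (len 8), cursors c1@3 c2@7 c3@7, authorship ........
After op 3 (move_right): buffer="vnrrvfdy" (len 8), cursors c1@4 c2@8 c3@8, authorship ........
After op 4 (insert('u')): buffer="vnrruvfdyuu" (len 11), cursors c1@5 c2@11 c3@11, authorship ....1....23
After op 5 (move_right): buffer="vnrruvfdyuu" (len 11), cursors c1@6 c2@11 c3@11, authorship ....1....23
After op 6 (move_left): buffer="vnrruvfdyuu" (len 11), cursors c1@5 c2@10 c3@10, authorship ....1....23

Answer: 5 10 10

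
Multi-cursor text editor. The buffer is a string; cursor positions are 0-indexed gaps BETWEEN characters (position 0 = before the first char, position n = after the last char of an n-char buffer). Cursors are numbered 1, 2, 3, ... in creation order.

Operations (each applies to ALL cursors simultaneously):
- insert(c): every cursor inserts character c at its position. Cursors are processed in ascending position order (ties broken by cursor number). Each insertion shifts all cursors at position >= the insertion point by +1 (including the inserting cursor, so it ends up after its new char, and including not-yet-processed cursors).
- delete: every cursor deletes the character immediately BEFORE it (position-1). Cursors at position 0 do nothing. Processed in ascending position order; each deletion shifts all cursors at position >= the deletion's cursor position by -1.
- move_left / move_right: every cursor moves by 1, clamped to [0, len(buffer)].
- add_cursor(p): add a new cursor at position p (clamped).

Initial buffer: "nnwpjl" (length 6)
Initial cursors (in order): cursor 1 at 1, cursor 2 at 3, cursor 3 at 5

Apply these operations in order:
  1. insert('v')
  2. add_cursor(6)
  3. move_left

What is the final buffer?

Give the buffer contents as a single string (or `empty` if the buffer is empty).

After op 1 (insert('v')): buffer="nvnwvpjvl" (len 9), cursors c1@2 c2@5 c3@8, authorship .1..2..3.
After op 2 (add_cursor(6)): buffer="nvnwvpjvl" (len 9), cursors c1@2 c2@5 c4@6 c3@8, authorship .1..2..3.
After op 3 (move_left): buffer="nvnwvpjvl" (len 9), cursors c1@1 c2@4 c4@5 c3@7, authorship .1..2..3.

Answer: nvnwvpjvl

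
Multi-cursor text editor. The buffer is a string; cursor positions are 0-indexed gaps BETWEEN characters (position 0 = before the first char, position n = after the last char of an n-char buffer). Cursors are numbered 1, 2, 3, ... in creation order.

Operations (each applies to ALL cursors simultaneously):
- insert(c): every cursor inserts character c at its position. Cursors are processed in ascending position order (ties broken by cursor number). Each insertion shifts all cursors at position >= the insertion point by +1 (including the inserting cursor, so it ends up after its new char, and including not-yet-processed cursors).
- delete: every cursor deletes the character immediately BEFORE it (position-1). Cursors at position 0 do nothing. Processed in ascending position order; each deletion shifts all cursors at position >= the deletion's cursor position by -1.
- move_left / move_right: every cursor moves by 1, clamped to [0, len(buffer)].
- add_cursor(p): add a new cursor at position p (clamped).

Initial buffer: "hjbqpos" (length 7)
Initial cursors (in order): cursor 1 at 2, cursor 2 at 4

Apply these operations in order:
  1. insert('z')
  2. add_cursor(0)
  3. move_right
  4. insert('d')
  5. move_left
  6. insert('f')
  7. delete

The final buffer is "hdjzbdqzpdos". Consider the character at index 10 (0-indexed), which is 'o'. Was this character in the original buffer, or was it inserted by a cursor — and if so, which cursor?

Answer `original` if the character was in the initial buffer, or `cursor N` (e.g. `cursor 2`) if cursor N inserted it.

After op 1 (insert('z')): buffer="hjzbqzpos" (len 9), cursors c1@3 c2@6, authorship ..1..2...
After op 2 (add_cursor(0)): buffer="hjzbqzpos" (len 9), cursors c3@0 c1@3 c2@6, authorship ..1..2...
After op 3 (move_right): buffer="hjzbqzpos" (len 9), cursors c3@1 c1@4 c2@7, authorship ..1..2...
After op 4 (insert('d')): buffer="hdjzbdqzpdos" (len 12), cursors c3@2 c1@6 c2@10, authorship .3.1.1.2.2..
After op 5 (move_left): buffer="hdjzbdqzpdos" (len 12), cursors c3@1 c1@5 c2@9, authorship .3.1.1.2.2..
After op 6 (insert('f')): buffer="hfdjzbfdqzpfdos" (len 15), cursors c3@2 c1@7 c2@12, authorship .33.1.11.2.22..
After op 7 (delete): buffer="hdjzbdqzpdos" (len 12), cursors c3@1 c1@5 c2@9, authorship .3.1.1.2.2..
Authorship (.=original, N=cursor N): . 3 . 1 . 1 . 2 . 2 . .
Index 10: author = original

Answer: original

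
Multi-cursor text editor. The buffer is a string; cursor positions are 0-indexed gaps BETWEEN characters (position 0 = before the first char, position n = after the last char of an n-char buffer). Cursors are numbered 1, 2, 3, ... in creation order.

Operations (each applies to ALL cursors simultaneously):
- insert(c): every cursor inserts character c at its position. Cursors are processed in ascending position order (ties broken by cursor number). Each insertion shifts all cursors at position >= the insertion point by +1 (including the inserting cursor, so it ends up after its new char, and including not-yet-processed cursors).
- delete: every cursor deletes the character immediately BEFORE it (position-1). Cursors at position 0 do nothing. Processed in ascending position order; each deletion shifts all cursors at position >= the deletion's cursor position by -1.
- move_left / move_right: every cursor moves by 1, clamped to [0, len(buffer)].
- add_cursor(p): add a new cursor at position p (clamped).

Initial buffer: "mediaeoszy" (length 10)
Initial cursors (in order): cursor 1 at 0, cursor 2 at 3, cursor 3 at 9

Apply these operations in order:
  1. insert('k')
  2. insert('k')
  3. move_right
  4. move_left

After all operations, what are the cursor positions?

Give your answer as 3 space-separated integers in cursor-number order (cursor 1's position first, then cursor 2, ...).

After op 1 (insert('k')): buffer="kmedkiaeoszky" (len 13), cursors c1@1 c2@5 c3@12, authorship 1...2......3.
After op 2 (insert('k')): buffer="kkmedkkiaeoszkky" (len 16), cursors c1@2 c2@7 c3@15, authorship 11...22......33.
After op 3 (move_right): buffer="kkmedkkiaeoszkky" (len 16), cursors c1@3 c2@8 c3@16, authorship 11...22......33.
After op 4 (move_left): buffer="kkmedkkiaeoszkky" (len 16), cursors c1@2 c2@7 c3@15, authorship 11...22......33.

Answer: 2 7 15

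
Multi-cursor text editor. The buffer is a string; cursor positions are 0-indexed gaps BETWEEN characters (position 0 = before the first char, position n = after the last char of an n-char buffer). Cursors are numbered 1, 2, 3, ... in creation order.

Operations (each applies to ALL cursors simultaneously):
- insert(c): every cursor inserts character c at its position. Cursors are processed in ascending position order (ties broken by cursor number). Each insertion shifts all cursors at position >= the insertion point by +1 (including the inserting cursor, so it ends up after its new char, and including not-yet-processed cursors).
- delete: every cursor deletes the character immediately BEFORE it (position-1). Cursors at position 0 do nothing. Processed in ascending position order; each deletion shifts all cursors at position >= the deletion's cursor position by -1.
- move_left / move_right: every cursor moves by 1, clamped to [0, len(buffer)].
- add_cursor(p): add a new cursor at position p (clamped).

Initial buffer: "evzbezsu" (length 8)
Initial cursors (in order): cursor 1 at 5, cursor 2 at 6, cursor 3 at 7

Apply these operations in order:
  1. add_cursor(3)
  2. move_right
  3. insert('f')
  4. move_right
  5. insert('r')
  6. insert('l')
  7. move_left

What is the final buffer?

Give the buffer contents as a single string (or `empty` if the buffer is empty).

After op 1 (add_cursor(3)): buffer="evzbezsu" (len 8), cursors c4@3 c1@5 c2@6 c3@7, authorship ........
After op 2 (move_right): buffer="evzbezsu" (len 8), cursors c4@4 c1@6 c2@7 c3@8, authorship ........
After op 3 (insert('f')): buffer="evzbfezfsfuf" (len 12), cursors c4@5 c1@8 c2@10 c3@12, authorship ....4..1.2.3
After op 4 (move_right): buffer="evzbfezfsfuf" (len 12), cursors c4@6 c1@9 c2@11 c3@12, authorship ....4..1.2.3
After op 5 (insert('r')): buffer="evzbferzfsrfurfr" (len 16), cursors c4@7 c1@11 c2@14 c3@16, authorship ....4.4.1.12.233
After op 6 (insert('l')): buffer="evzbferlzfsrlfurlfrl" (len 20), cursors c4@8 c1@13 c2@17 c3@20, authorship ....4.44.1.112.22333
After op 7 (move_left): buffer="evzbferlzfsrlfurlfrl" (len 20), cursors c4@7 c1@12 c2@16 c3@19, authorship ....4.44.1.112.22333

Answer: evzbferlzfsrlfurlfrl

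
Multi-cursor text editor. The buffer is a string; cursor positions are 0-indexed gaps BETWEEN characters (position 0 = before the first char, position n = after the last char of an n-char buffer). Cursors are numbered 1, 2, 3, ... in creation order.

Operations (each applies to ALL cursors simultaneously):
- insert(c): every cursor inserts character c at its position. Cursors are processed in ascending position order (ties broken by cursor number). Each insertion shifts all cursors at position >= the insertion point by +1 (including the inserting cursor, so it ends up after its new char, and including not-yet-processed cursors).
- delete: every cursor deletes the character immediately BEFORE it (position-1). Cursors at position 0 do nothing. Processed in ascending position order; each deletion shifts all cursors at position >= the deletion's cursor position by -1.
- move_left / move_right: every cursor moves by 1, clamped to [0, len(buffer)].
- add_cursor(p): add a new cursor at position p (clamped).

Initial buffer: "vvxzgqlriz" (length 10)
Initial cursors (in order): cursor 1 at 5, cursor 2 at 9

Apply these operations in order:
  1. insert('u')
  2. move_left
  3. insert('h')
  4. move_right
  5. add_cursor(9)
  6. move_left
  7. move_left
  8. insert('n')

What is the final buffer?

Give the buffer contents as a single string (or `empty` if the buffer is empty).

After op 1 (insert('u')): buffer="vvxzguqlriuz" (len 12), cursors c1@6 c2@11, authorship .....1....2.
After op 2 (move_left): buffer="vvxzguqlriuz" (len 12), cursors c1@5 c2@10, authorship .....1....2.
After op 3 (insert('h')): buffer="vvxzghuqlrihuz" (len 14), cursors c1@6 c2@12, authorship .....11....22.
After op 4 (move_right): buffer="vvxzghuqlrihuz" (len 14), cursors c1@7 c2@13, authorship .....11....22.
After op 5 (add_cursor(9)): buffer="vvxzghuqlrihuz" (len 14), cursors c1@7 c3@9 c2@13, authorship .....11....22.
After op 6 (move_left): buffer="vvxzghuqlrihuz" (len 14), cursors c1@6 c3@8 c2@12, authorship .....11....22.
After op 7 (move_left): buffer="vvxzghuqlrihuz" (len 14), cursors c1@5 c3@7 c2@11, authorship .....11....22.
After op 8 (insert('n')): buffer="vvxzgnhunqlrinhuz" (len 17), cursors c1@6 c3@9 c2@14, authorship .....1113....222.

Answer: vvxzgnhunqlrinhuz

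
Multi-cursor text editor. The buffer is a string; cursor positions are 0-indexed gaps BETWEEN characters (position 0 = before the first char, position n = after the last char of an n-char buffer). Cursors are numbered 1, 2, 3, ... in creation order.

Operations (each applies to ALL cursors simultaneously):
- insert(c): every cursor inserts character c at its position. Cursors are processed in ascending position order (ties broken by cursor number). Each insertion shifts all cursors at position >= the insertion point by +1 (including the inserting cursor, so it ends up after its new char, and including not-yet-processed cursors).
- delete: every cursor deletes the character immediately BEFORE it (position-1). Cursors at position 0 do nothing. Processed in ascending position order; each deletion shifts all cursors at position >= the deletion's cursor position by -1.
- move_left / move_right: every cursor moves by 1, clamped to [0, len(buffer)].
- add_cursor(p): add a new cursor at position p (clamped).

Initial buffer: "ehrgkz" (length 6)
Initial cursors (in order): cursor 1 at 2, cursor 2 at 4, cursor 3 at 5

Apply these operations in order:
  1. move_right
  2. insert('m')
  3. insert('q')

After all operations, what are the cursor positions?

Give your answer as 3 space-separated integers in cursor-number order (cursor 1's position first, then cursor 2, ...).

Answer: 5 9 12

Derivation:
After op 1 (move_right): buffer="ehrgkz" (len 6), cursors c1@3 c2@5 c3@6, authorship ......
After op 2 (insert('m')): buffer="ehrmgkmzm" (len 9), cursors c1@4 c2@7 c3@9, authorship ...1..2.3
After op 3 (insert('q')): buffer="ehrmqgkmqzmq" (len 12), cursors c1@5 c2@9 c3@12, authorship ...11..22.33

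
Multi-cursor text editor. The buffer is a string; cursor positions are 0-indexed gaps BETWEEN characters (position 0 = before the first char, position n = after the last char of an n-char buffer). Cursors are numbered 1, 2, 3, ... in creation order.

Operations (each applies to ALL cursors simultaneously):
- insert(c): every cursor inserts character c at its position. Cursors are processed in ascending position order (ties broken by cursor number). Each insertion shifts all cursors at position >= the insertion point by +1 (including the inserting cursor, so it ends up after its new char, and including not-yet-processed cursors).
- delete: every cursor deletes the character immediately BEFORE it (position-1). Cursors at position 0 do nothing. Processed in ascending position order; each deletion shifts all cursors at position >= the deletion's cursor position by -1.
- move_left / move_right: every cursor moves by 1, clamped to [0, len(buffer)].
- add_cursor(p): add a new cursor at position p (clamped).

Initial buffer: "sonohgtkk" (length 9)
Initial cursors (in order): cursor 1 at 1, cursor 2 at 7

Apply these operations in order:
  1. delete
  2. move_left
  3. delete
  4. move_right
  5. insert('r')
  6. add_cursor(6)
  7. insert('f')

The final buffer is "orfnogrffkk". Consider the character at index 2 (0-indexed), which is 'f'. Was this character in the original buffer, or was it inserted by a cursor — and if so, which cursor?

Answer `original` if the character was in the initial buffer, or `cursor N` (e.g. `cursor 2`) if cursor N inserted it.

Answer: cursor 1

Derivation:
After op 1 (delete): buffer="onohgkk" (len 7), cursors c1@0 c2@5, authorship .......
After op 2 (move_left): buffer="onohgkk" (len 7), cursors c1@0 c2@4, authorship .......
After op 3 (delete): buffer="onogkk" (len 6), cursors c1@0 c2@3, authorship ......
After op 4 (move_right): buffer="onogkk" (len 6), cursors c1@1 c2@4, authorship ......
After op 5 (insert('r')): buffer="ornogrkk" (len 8), cursors c1@2 c2@6, authorship .1...2..
After op 6 (add_cursor(6)): buffer="ornogrkk" (len 8), cursors c1@2 c2@6 c3@6, authorship .1...2..
After op 7 (insert('f')): buffer="orfnogrffkk" (len 11), cursors c1@3 c2@9 c3@9, authorship .11...223..
Authorship (.=original, N=cursor N): . 1 1 . . . 2 2 3 . .
Index 2: author = 1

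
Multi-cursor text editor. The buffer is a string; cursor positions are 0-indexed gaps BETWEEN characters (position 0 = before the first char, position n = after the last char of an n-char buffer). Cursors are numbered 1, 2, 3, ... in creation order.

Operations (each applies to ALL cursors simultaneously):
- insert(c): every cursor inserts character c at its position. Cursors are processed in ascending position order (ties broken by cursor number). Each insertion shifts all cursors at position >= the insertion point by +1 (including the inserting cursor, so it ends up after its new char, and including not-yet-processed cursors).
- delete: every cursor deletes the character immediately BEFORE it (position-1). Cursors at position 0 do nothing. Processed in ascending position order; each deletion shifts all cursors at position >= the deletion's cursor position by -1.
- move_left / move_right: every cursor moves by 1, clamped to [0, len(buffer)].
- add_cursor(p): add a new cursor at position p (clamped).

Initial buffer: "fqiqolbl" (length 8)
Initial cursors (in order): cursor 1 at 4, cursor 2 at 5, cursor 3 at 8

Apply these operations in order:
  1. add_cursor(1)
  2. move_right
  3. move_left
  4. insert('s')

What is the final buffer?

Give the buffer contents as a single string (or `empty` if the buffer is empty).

After op 1 (add_cursor(1)): buffer="fqiqolbl" (len 8), cursors c4@1 c1@4 c2@5 c3@8, authorship ........
After op 2 (move_right): buffer="fqiqolbl" (len 8), cursors c4@2 c1@5 c2@6 c3@8, authorship ........
After op 3 (move_left): buffer="fqiqolbl" (len 8), cursors c4@1 c1@4 c2@5 c3@7, authorship ........
After op 4 (insert('s')): buffer="fsqiqsoslbsl" (len 12), cursors c4@2 c1@6 c2@8 c3@11, authorship .4...1.2..3.

Answer: fsqiqsoslbsl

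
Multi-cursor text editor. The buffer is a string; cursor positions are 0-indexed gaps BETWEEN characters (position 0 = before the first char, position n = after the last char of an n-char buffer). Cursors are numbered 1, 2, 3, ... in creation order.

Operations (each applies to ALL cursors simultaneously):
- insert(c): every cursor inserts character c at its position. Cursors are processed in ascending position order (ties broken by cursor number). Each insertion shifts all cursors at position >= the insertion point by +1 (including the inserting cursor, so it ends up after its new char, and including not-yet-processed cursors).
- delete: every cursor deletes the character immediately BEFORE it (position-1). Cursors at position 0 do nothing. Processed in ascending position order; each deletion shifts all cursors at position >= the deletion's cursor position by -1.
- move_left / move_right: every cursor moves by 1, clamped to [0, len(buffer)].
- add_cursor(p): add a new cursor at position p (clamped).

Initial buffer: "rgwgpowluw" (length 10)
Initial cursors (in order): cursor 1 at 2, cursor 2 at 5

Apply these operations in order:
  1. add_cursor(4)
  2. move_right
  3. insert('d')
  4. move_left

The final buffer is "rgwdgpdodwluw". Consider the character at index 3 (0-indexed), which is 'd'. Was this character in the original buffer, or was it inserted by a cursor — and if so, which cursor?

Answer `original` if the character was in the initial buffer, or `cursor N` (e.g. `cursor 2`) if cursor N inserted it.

After op 1 (add_cursor(4)): buffer="rgwgpowluw" (len 10), cursors c1@2 c3@4 c2@5, authorship ..........
After op 2 (move_right): buffer="rgwgpowluw" (len 10), cursors c1@3 c3@5 c2@6, authorship ..........
After op 3 (insert('d')): buffer="rgwdgpdodwluw" (len 13), cursors c1@4 c3@7 c2@9, authorship ...1..3.2....
After op 4 (move_left): buffer="rgwdgpdodwluw" (len 13), cursors c1@3 c3@6 c2@8, authorship ...1..3.2....
Authorship (.=original, N=cursor N): . . . 1 . . 3 . 2 . . . .
Index 3: author = 1

Answer: cursor 1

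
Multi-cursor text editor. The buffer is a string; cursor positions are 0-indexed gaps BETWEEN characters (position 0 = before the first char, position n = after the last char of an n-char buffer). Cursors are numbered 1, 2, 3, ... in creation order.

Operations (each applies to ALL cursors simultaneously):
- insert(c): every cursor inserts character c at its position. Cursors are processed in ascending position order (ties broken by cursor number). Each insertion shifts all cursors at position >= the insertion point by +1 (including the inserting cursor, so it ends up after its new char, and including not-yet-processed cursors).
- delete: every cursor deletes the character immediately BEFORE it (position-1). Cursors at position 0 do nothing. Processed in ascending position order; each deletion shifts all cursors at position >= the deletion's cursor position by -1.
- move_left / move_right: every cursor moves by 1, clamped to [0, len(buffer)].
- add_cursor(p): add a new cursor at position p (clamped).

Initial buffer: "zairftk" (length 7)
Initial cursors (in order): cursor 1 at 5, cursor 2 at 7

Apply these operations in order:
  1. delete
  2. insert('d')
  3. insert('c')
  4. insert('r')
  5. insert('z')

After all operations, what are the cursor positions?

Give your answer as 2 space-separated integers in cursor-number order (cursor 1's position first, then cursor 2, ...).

Answer: 8 13

Derivation:
After op 1 (delete): buffer="zairt" (len 5), cursors c1@4 c2@5, authorship .....
After op 2 (insert('d')): buffer="zairdtd" (len 7), cursors c1@5 c2@7, authorship ....1.2
After op 3 (insert('c')): buffer="zairdctdc" (len 9), cursors c1@6 c2@9, authorship ....11.22
After op 4 (insert('r')): buffer="zairdcrtdcr" (len 11), cursors c1@7 c2@11, authorship ....111.222
After op 5 (insert('z')): buffer="zairdcrztdcrz" (len 13), cursors c1@8 c2@13, authorship ....1111.2222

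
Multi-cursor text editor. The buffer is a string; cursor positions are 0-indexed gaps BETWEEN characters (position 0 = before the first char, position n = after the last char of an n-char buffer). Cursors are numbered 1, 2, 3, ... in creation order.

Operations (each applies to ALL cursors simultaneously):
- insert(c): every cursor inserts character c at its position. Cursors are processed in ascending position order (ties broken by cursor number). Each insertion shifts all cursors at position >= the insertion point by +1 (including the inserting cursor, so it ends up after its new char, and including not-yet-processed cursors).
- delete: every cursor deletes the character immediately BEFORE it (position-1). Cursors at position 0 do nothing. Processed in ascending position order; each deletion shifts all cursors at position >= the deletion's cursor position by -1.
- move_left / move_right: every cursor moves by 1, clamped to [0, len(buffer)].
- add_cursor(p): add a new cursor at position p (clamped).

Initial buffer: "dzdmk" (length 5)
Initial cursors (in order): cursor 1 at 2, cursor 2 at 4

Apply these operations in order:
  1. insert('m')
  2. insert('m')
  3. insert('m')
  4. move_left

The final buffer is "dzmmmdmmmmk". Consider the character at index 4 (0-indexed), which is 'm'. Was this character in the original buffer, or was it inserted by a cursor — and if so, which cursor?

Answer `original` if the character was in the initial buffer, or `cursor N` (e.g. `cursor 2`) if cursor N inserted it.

Answer: cursor 1

Derivation:
After op 1 (insert('m')): buffer="dzmdmmk" (len 7), cursors c1@3 c2@6, authorship ..1..2.
After op 2 (insert('m')): buffer="dzmmdmmmk" (len 9), cursors c1@4 c2@8, authorship ..11..22.
After op 3 (insert('m')): buffer="dzmmmdmmmmk" (len 11), cursors c1@5 c2@10, authorship ..111..222.
After op 4 (move_left): buffer="dzmmmdmmmmk" (len 11), cursors c1@4 c2@9, authorship ..111..222.
Authorship (.=original, N=cursor N): . . 1 1 1 . . 2 2 2 .
Index 4: author = 1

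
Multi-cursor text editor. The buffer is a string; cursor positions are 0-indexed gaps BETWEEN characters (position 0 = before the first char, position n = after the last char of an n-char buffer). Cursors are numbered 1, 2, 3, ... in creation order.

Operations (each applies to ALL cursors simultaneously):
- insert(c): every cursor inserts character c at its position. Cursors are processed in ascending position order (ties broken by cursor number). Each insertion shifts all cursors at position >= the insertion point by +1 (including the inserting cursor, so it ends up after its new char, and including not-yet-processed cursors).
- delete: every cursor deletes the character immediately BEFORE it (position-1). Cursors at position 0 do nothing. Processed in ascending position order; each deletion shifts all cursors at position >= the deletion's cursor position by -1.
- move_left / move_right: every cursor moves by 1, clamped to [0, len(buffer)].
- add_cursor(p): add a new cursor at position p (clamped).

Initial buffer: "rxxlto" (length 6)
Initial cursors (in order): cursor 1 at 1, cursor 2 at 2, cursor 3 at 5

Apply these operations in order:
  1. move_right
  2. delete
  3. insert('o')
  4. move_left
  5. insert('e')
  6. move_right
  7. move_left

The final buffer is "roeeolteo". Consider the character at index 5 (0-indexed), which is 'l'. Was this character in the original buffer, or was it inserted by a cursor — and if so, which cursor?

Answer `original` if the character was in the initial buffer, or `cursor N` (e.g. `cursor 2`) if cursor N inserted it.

Answer: original

Derivation:
After op 1 (move_right): buffer="rxxlto" (len 6), cursors c1@2 c2@3 c3@6, authorship ......
After op 2 (delete): buffer="rlt" (len 3), cursors c1@1 c2@1 c3@3, authorship ...
After op 3 (insert('o')): buffer="roolto" (len 6), cursors c1@3 c2@3 c3@6, authorship .12..3
After op 4 (move_left): buffer="roolto" (len 6), cursors c1@2 c2@2 c3@5, authorship .12..3
After op 5 (insert('e')): buffer="roeeolteo" (len 9), cursors c1@4 c2@4 c3@8, authorship .1122..33
After op 6 (move_right): buffer="roeeolteo" (len 9), cursors c1@5 c2@5 c3@9, authorship .1122..33
After op 7 (move_left): buffer="roeeolteo" (len 9), cursors c1@4 c2@4 c3@8, authorship .1122..33
Authorship (.=original, N=cursor N): . 1 1 2 2 . . 3 3
Index 5: author = original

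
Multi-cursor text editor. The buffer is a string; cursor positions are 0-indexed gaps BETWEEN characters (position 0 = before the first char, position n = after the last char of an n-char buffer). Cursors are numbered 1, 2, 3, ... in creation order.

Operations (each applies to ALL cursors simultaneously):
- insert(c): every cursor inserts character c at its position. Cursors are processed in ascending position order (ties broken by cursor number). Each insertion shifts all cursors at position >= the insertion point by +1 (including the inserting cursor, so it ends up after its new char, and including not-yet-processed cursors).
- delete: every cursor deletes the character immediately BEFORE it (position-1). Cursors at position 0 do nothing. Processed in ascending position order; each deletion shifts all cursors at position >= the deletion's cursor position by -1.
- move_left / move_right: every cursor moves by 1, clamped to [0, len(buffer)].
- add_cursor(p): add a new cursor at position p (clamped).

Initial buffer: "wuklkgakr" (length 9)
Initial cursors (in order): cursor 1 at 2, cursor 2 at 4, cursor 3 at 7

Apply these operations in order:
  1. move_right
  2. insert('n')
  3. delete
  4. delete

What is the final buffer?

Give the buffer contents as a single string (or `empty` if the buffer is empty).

After op 1 (move_right): buffer="wuklkgakr" (len 9), cursors c1@3 c2@5 c3@8, authorship .........
After op 2 (insert('n')): buffer="wuknlkngaknr" (len 12), cursors c1@4 c2@7 c3@11, authorship ...1..2...3.
After op 3 (delete): buffer="wuklkgakr" (len 9), cursors c1@3 c2@5 c3@8, authorship .........
After op 4 (delete): buffer="wulgar" (len 6), cursors c1@2 c2@3 c3@5, authorship ......

Answer: wulgar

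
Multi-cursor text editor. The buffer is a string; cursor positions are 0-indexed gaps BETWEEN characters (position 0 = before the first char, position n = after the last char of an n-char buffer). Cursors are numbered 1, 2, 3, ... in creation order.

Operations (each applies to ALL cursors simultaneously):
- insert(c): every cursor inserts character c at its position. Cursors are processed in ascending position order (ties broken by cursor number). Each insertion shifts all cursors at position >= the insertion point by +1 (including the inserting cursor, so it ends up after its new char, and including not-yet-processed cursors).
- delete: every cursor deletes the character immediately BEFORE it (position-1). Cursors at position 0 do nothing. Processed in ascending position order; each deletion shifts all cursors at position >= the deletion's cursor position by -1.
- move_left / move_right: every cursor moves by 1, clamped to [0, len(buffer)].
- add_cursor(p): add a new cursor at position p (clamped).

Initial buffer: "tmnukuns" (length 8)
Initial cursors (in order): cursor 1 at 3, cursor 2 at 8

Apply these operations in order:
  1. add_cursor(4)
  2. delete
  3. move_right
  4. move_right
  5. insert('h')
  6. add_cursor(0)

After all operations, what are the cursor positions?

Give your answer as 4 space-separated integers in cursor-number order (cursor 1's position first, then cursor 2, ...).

After op 1 (add_cursor(4)): buffer="tmnukuns" (len 8), cursors c1@3 c3@4 c2@8, authorship ........
After op 2 (delete): buffer="tmkun" (len 5), cursors c1@2 c3@2 c2@5, authorship .....
After op 3 (move_right): buffer="tmkun" (len 5), cursors c1@3 c3@3 c2@5, authorship .....
After op 4 (move_right): buffer="tmkun" (len 5), cursors c1@4 c3@4 c2@5, authorship .....
After op 5 (insert('h')): buffer="tmkuhhnh" (len 8), cursors c1@6 c3@6 c2@8, authorship ....13.2
After op 6 (add_cursor(0)): buffer="tmkuhhnh" (len 8), cursors c4@0 c1@6 c3@6 c2@8, authorship ....13.2

Answer: 6 8 6 0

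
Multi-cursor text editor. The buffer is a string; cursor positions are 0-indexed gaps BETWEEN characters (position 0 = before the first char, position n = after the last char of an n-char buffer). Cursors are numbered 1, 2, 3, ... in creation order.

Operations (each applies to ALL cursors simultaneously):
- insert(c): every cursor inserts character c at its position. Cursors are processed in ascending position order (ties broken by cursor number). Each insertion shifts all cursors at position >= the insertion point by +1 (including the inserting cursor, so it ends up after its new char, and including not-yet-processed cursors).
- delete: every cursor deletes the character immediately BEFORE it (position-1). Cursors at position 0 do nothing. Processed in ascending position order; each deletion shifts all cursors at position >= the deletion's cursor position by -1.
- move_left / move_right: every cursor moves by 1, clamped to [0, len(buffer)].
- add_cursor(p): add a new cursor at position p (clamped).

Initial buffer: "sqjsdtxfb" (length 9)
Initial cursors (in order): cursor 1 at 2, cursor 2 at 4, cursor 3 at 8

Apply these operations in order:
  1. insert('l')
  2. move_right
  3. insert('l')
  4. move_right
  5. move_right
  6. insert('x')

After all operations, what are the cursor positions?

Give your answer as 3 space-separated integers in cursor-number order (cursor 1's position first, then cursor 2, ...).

After op 1 (insert('l')): buffer="sqljsldtxflb" (len 12), cursors c1@3 c2@6 c3@11, authorship ..1..2....3.
After op 2 (move_right): buffer="sqljsldtxflb" (len 12), cursors c1@4 c2@7 c3@12, authorship ..1..2....3.
After op 3 (insert('l')): buffer="sqljlsldltxflbl" (len 15), cursors c1@5 c2@9 c3@15, authorship ..1.1.2.2...3.3
After op 4 (move_right): buffer="sqljlsldltxflbl" (len 15), cursors c1@6 c2@10 c3@15, authorship ..1.1.2.2...3.3
After op 5 (move_right): buffer="sqljlsldltxflbl" (len 15), cursors c1@7 c2@11 c3@15, authorship ..1.1.2.2...3.3
After op 6 (insert('x')): buffer="sqljlslxdltxxflblx" (len 18), cursors c1@8 c2@13 c3@18, authorship ..1.1.21.2..2.3.33

Answer: 8 13 18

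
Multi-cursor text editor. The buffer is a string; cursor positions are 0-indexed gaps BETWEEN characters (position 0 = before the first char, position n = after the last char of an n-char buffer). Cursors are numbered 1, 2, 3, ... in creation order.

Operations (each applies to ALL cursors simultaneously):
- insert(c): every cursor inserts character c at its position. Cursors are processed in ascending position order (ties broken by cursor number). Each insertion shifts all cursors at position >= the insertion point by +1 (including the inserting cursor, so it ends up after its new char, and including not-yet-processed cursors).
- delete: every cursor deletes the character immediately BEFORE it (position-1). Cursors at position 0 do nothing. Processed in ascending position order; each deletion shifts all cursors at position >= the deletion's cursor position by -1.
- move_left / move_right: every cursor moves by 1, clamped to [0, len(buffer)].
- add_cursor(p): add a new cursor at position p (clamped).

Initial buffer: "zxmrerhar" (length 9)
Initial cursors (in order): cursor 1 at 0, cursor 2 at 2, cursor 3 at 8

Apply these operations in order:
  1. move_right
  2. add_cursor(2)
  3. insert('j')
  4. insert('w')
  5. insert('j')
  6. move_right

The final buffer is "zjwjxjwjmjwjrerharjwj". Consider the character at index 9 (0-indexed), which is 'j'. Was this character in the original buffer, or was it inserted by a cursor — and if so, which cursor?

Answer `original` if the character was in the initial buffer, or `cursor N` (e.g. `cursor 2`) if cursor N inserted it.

After op 1 (move_right): buffer="zxmrerhar" (len 9), cursors c1@1 c2@3 c3@9, authorship .........
After op 2 (add_cursor(2)): buffer="zxmrerhar" (len 9), cursors c1@1 c4@2 c2@3 c3@9, authorship .........
After op 3 (insert('j')): buffer="zjxjmjrerharj" (len 13), cursors c1@2 c4@4 c2@6 c3@13, authorship .1.4.2......3
After op 4 (insert('w')): buffer="zjwxjwmjwrerharjw" (len 17), cursors c1@3 c4@6 c2@9 c3@17, authorship .11.44.22......33
After op 5 (insert('j')): buffer="zjwjxjwjmjwjrerharjwj" (len 21), cursors c1@4 c4@8 c2@12 c3@21, authorship .111.444.222......333
After op 6 (move_right): buffer="zjwjxjwjmjwjrerharjwj" (len 21), cursors c1@5 c4@9 c2@13 c3@21, authorship .111.444.222......333
Authorship (.=original, N=cursor N): . 1 1 1 . 4 4 4 . 2 2 2 . . . . . . 3 3 3
Index 9: author = 2

Answer: cursor 2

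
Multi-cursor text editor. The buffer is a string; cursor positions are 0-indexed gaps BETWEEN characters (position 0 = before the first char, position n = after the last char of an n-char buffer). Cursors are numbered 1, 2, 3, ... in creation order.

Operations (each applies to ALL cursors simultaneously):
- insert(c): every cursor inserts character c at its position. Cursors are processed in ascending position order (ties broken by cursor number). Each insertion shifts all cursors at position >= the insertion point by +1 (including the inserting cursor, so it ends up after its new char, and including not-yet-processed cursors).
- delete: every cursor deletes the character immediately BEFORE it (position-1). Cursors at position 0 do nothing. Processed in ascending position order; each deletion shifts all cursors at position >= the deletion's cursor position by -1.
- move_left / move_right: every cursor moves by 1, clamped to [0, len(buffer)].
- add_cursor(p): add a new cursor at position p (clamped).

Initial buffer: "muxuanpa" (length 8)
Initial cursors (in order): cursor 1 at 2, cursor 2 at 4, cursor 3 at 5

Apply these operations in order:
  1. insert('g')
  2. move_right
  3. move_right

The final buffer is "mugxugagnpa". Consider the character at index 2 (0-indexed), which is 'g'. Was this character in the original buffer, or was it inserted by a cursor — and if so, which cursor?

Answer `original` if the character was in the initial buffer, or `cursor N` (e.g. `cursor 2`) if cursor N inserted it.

After op 1 (insert('g')): buffer="mugxugagnpa" (len 11), cursors c1@3 c2@6 c3@8, authorship ..1..2.3...
After op 2 (move_right): buffer="mugxugagnpa" (len 11), cursors c1@4 c2@7 c3@9, authorship ..1..2.3...
After op 3 (move_right): buffer="mugxugagnpa" (len 11), cursors c1@5 c2@8 c3@10, authorship ..1..2.3...
Authorship (.=original, N=cursor N): . . 1 . . 2 . 3 . . .
Index 2: author = 1

Answer: cursor 1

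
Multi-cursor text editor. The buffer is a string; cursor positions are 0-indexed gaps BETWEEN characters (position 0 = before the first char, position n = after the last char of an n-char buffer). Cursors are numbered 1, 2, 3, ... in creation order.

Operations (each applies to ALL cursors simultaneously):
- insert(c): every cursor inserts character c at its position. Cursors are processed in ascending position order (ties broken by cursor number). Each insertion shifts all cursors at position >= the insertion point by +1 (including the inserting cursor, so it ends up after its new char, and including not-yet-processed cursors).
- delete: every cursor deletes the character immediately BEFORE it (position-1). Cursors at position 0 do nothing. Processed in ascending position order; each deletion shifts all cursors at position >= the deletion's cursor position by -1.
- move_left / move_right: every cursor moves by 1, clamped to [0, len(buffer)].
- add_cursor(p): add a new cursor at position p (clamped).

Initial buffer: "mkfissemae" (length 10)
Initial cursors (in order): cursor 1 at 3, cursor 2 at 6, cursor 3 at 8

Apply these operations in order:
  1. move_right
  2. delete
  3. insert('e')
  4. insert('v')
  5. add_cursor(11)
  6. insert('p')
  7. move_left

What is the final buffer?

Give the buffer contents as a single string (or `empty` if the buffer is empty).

After op 1 (move_right): buffer="mkfissemae" (len 10), cursors c1@4 c2@7 c3@9, authorship ..........
After op 2 (delete): buffer="mkfssme" (len 7), cursors c1@3 c2@5 c3@6, authorship .......
After op 3 (insert('e')): buffer="mkfessemee" (len 10), cursors c1@4 c2@7 c3@9, authorship ...1..2.3.
After op 4 (insert('v')): buffer="mkfevssevmeve" (len 13), cursors c1@5 c2@9 c3@12, authorship ...11..22.33.
After op 5 (add_cursor(11)): buffer="mkfevssevmeve" (len 13), cursors c1@5 c2@9 c4@11 c3@12, authorship ...11..22.33.
After op 6 (insert('p')): buffer="mkfevpssevpmepvpe" (len 17), cursors c1@6 c2@11 c4@14 c3@16, authorship ...111..222.3433.
After op 7 (move_left): buffer="mkfevpssevpmepvpe" (len 17), cursors c1@5 c2@10 c4@13 c3@15, authorship ...111..222.3433.

Answer: mkfevpssevpmepvpe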